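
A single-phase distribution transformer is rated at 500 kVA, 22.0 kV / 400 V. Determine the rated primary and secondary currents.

I_p ≈ 22.7 A, I_s ≈ 1250 A

I_p = S/V_p = 500000/22000 = 22.7 A.
I_s = S/V_s = 500000/400 = 1250 A.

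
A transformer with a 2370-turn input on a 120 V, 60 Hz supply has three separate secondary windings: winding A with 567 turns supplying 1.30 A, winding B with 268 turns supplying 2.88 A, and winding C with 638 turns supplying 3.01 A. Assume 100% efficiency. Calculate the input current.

I_in ≈ 1.45 A

V_A = 120 × 567/2370 = 28.709 V; V_B = 120 × 268/2370 = 13.570 V; V_C = 120 × 638/2370 = 32.304 V.
P_out = V_A I_A + V_B I_B + V_C I_C = 28.709×1.30 + 13.570×2.88 + 32.304×3.01 = 37.322 + 39.081 + 97.234 = 173.64 W.
Ideal ⇒ P_in = P_out, so I_in = P_out/V_in = 173.64/120 = 1.45 A.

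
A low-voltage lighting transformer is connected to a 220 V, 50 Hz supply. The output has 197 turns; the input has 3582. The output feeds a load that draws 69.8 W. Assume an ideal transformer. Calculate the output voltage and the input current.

V_out = V_in × N_out/N_in = 220 × 197/3582 = 12.099 V.
I_out = P/V_out = 69.8/12.099 = 5.7689 A.
I_in = I_out × N_out/N_in = 5.7689 × 197/3582 = 0.317 A.

V_out ≈ 12.1 V, I_in ≈ 0.317 A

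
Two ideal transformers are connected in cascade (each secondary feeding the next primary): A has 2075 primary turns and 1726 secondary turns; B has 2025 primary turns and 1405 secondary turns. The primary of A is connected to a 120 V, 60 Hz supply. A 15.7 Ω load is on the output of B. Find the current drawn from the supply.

I_supply ≈ 2.55 A

After A: V = 120.00 × 1726/2075 = 99.817 V.
After B: V = 99.817 × 1405/2025 = 69.256 V.
I_load = 69.256/15.7 = 4.4112 A, so P_out = 69.256 × 4.4112 = 305.50 W.
All ideal ⇒ P_in = P_out, so I_supply = 305.50/120 = 2.55 A.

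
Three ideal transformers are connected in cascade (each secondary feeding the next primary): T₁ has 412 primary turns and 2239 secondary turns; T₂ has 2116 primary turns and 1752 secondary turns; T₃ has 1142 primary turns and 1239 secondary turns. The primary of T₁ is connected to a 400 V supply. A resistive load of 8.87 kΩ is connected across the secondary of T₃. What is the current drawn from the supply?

After T₁: V = 400.00 × 2239/412 = 2173.8 V.
After T₂: V = 2173.8 × 1752/2116 = 1799.8 V.
After T₃: V = 1799.8 × 1239/1142 = 1952.7 V.
I_load = 1952.7/8870 = 0.22015 A, so P_out = 1952.7 × 0.22015 = 429.89 W.
All ideal ⇒ P_in = P_out, so I_supply = 429.89/400 = 1.07 A.

I_supply ≈ 1.07 A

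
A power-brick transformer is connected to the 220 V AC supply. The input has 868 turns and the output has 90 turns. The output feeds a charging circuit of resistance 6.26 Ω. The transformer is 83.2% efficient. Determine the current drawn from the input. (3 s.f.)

I_in ≈ 0.454 A

V_out = 220 × 90/868 = 22.811 V.
I_out = V_out/R = 22.811/6.26 = 3.6439 A.
P_out = V_out I_out = 22.811 × 3.6439 = 83.122 W.
P_in = P_out/η = 83.122/0.832 = 99.906 W.
I_in = P_in/V_in = 99.906/220 = 0.454 A.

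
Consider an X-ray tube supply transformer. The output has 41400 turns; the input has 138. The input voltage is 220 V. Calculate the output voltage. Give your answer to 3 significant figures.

V_out ≈ 66000 V

V_out/V_in = N_out/N_in, so V_out = 220 × 41400/138 = 66000 V.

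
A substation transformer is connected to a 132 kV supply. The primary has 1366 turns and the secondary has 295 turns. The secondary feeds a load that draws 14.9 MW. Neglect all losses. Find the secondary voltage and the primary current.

V_s ≈ 28500 V, I_p ≈ 113 A

V_s = V_p × N_s/N_p = 132000 × 295/1366 = 28507 V.
I_s = P/V_s = 1.49×10^7/28507 = 522.69 A.
I_p = I_s × N_s/N_p = 522.69 × 295/1366 = 113 A.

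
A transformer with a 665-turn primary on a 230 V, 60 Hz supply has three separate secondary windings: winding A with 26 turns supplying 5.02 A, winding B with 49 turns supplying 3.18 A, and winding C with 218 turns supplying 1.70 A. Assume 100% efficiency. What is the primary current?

V_A = 230 × 26/665 = 8.9925 V; V_B = 230 × 49/665 = 16.947 V; V_C = 230 × 218/665 = 75.398 V.
P_out = V_A I_A + V_B I_B + V_C I_C = 8.9925×5.02 + 16.947×3.18 + 75.398×1.70 = 45.142 + 53.893 + 128.18 = 227.21 W.
Ideal ⇒ P_in = P_out, so I_p = P_out/V_p = 227.21/230 = 0.988 A.

I_p ≈ 0.988 A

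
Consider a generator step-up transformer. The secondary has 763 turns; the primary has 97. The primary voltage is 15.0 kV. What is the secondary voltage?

V_s ≈ 118000 V

V_s/V_p = N_s/N_p, so V_s = 15000 × 763/97 = 118000 V.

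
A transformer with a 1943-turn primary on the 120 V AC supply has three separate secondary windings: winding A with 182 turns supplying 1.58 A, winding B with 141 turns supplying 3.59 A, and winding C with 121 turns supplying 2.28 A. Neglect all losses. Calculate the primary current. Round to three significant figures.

I_p ≈ 0.551 A

V_A = 120 × 182/1943 = 11.240 V; V_B = 120 × 141/1943 = 8.7082 V; V_C = 120 × 121/1943 = 7.4730 V.
P_out = V_A I_A + V_B I_B + V_C I_C = 11.240×1.58 + 8.7082×3.59 + 7.4730×2.28 = 17.760 + 31.262 + 17.038 = 66.061 W.
Ideal ⇒ P_in = P_out, so I_p = P_out/V_p = 66.061/120 = 0.551 A.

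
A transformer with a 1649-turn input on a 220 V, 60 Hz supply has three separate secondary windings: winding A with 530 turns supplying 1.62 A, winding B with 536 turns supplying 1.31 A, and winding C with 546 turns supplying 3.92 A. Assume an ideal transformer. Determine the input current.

V_A = 220 × 530/1649 = 70.710 V; V_B = 220 × 536/1649 = 71.510 V; V_C = 220 × 546/1649 = 72.844 V.
P_out = V_A I_A + V_B I_B + V_C I_C = 70.710×1.62 + 71.510×1.31 + 72.844×3.92 = 114.55 + 93.678 + 285.55 = 493.78 W.
Ideal ⇒ P_in = P_out, so I_in = P_out/V_in = 493.78/220 = 2.24 A.

I_in ≈ 2.24 A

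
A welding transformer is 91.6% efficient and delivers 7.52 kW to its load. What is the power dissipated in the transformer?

P_loss ≈ 690 W

P_in = P_out/η = 7520/0.916 = 8209.61 W.
P_loss = P_in − P_out = 8209.61 − 7520 = 690 W.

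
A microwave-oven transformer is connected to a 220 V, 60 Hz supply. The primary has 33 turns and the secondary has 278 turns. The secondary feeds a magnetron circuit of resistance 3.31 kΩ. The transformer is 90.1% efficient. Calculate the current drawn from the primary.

I_p ≈ 5.24 A

V_s = 220 × 278/33 = 1853.3 V.
I_s = V_s/R = 1853.3/3310 = 0.55992 A.
P_out = V_s I_s = 1853.3 × 0.55992 = 1037.7 W.
P_in = P_out/η = 1037.7/0.901 = 1151.7 W.
I_p = P_in/V_p = 1151.7/220 = 5.24 A.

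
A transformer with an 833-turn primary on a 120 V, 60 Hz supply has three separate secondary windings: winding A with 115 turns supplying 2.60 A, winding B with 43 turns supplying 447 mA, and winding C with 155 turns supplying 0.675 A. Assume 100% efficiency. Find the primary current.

I_p ≈ 0.508 A

V_A = 120 × 115/833 = 16.567 V; V_B = 120 × 43/833 = 6.1945 V; V_C = 120 × 155/833 = 22.329 V.
P_out = V_A I_A + V_B I_B + V_C I_C = 16.567×2.60 + 6.1945×0.447 + 22.329×0.675 = 43.073 + 2.7689 + 15.072 = 60.914 W.
Ideal ⇒ P_in = P_out, so I_p = P_out/V_p = 60.914/120 = 0.508 A.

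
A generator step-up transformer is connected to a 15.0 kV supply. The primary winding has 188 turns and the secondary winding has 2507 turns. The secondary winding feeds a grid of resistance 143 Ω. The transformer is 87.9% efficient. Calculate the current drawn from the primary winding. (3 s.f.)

V_s = 15000 × 2507/188 = 200030 V.
I_s = V_s/R = 200030/143 = 1398.8 A.
P_out = V_s I_s = 200030 × 1398.8 = 2.7979×10^8 W.
P_in = P_out/η = 2.7979×10^8/0.879 = 3.1831×10^8 W.
I_p = P_in/V_p = 3.1831×10^8/15000 = 21200 A.

I_p ≈ 21200 A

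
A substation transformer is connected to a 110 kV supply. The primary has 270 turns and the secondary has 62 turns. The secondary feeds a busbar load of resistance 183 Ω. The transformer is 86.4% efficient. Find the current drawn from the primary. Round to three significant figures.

V_s = 110000 × 62/270 = 25259 V.
I_s = V_s/R = 25259/183 = 138.03 A.
P_out = V_s I_s = 25259 × 138.03 = 3.4865×10^6 W.
P_in = P_out/η = 3.4865×10^6/0.864 = 4.0353×10^6 W.
I_p = P_in/V_p = 4.0353×10^6/110000 = 36.7 A.

I_p ≈ 36.7 A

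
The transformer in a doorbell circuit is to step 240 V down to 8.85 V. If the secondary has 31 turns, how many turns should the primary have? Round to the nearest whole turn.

N_p/N_s = V_p/V_s, so N_p = 31 × 240/8.85 = 840.7 ≈ 841 turns.

N_p = 841 turns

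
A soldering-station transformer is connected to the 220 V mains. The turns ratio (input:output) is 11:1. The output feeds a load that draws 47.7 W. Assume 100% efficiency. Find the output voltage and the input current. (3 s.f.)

V_out = V_in × N_out/N_in = 220 × 1/11 = 20.000 V.
I_out = P/V_out = 47.7/20.000 = 2.3850 A.
I_in = I_out × N_out/N_in = 2.3850 × 1/11 = 0.217 A.

V_out ≈ 20.0 V, I_in ≈ 0.217 A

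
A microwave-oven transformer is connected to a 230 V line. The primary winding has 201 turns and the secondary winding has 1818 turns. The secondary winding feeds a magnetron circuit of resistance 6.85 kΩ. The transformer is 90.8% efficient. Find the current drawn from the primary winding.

I_p ≈ 3.03 A

V_s = 230 × 1818/201 = 2080.3 V.
I_s = V_s/R = 2080.3/6850 = 0.30369 A.
P_out = V_s I_s = 2080.3 × 0.30369 = 631.77 W.
P_in = P_out/η = 631.77/0.908 = 695.78 W.
I_p = P_in/V_p = 695.78/230 = 3.03 A.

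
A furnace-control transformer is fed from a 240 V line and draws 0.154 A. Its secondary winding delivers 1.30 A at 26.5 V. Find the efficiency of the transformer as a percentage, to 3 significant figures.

P_in = 240 × 0.154 = 36.9600 W.
P_out = 26.5 × 1.30 = 34.4500 W.
η = P_out/P_in = 34.4500/36.9600 = 0.932.

η ≈ 93.2%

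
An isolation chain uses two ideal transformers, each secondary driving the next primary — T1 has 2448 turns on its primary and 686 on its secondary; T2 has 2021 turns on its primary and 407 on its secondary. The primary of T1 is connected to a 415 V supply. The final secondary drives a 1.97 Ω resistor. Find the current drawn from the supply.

I_supply ≈ 0.671 A

Secondary of T1: V = 415.00 × 686/2448 = 116.29 V.
Secondary of T2: V = 116.29 × 407/2021 = 23.420 V.
I_load = 23.420/1.97 = 11.888 A, so P_out = 23.420 × 11.888 = 278.43 W.
All ideal ⇒ P_in = P_out, so I_supply = 278.43/415 = 0.671 A.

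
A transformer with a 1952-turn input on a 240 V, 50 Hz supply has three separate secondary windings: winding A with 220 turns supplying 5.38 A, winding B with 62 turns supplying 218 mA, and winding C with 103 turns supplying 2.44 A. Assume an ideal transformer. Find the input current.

V_A = 240 × 220/1952 = 27.049 V; V_B = 240 × 62/1952 = 7.6230 V; V_C = 240 × 103/1952 = 12.664 V.
P_out = V_A I_A + V_B I_B + V_C I_C = 27.049×5.38 + 7.6230×0.218 + 12.664×2.44 = 145.52 + 1.6618 + 30.900 = 178.09 W.
Ideal ⇒ P_in = P_out, so I_in = P_out/V_in = 178.09/240 = 0.742 A.

I_in ≈ 0.742 A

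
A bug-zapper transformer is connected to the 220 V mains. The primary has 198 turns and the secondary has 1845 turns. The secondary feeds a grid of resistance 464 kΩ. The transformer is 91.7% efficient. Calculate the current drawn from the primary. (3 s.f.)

V_s = 220 × 1845/198 = 2050.0 V.
I_s = V_s/R = 2050.0/464000 = 0.0044181 A.
P_out = V_s I_s = 2050.0 × 0.0044181 = 9.0571 W.
P_in = P_out/η = 9.0571/0.917 = 9.8769 W.
I_p = P_in/V_p = 9.8769/220 = 0.0449 A.

I_p ≈ 0.0449 A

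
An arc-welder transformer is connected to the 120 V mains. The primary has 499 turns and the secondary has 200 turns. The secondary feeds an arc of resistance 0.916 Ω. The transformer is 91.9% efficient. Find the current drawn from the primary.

V_s = 120 × 200/499 = 48.096 V.
I_s = V_s/R = 48.096/0.916 = 52.507 A.
P_out = V_s I_s = 48.096 × 52.507 = 2525.4 W.
P_in = P_out/η = 2525.4/0.919 = 2748.0 W.
I_p = P_in/V_p = 2748.0/120 = 22.9 A.

I_p ≈ 22.9 A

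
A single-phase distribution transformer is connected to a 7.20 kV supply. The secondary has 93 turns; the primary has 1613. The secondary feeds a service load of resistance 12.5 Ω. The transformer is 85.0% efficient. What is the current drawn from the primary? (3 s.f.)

I_p ≈ 2.25 A

V_s = 7200 × 93/1613 = 415.13 V.
I_s = V_s/R = 415.13/12.5 = 33.210 A.
P_out = V_s I_s = 415.13 × 33.210 = 13786 W.
P_in = P_out/η = 13786/0.850 = 16219 W.
I_p = P_in/V_p = 16219/7200 = 2.25 A.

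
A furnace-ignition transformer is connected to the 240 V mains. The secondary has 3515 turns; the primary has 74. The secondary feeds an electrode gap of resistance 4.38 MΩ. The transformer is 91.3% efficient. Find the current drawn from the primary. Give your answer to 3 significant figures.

V_s = 240 × 3515/74 = 11400 V.
I_s = V_s/R = 11400/(4.38×10^6) = 0.0026027 A.
P_out = V_s I_s = 11400 × 0.0026027 = 29.671 W.
P_in = P_out/η = 29.671/0.913 = 32.499 W.
I_p = P_in/V_p = 32.499/240 = 0.135 A.

I_p ≈ 0.135 A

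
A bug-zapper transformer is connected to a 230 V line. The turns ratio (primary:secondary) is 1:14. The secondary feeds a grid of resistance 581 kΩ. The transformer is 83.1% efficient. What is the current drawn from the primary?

V_s = 230 × 14/1 = 3220.0 V.
I_s = V_s/R = 3220.0/581000 = 0.0055422 A.
P_out = V_s I_s = 3220.0 × 0.0055422 = 17.846 W.
P_in = P_out/η = 17.846/0.831 = 21.475 W.
I_p = P_in/V_p = 21.475/230 = 0.0934 A.

I_p ≈ 0.0934 A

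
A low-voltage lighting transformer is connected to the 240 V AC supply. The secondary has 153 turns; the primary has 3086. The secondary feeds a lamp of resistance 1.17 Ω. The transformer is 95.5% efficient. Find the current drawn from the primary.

V_s = 240 × 153/3086 = 11.899 V.
I_s = V_s/R = 11.899/1.17 = 10.170 A.
P_out = V_s I_s = 11.899 × 10.170 = 121.01 W.
P_in = P_out/η = 121.01/0.955 = 126.71 W.
I_p = P_in/V_p = 126.71/240 = 0.528 A.

I_p ≈ 0.528 A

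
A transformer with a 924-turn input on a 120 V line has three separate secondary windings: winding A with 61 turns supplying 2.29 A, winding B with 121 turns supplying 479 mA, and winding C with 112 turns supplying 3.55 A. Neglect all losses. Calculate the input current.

I_in ≈ 0.644 A

V_A = 120 × 61/924 = 7.9221 V; V_B = 120 × 121/924 = 15.714 V; V_C = 120 × 112/924 = 14.545 V.
P_out = V_A I_A + V_B I_B + V_C I_C = 7.9221×2.29 + 15.714×0.479 + 14.545×3.55 = 18.142 + 7.5271 + 51.636 = 77.305 W.
Ideal ⇒ P_in = P_out, so I_in = P_out/V_in = 77.305/120 = 0.644 A.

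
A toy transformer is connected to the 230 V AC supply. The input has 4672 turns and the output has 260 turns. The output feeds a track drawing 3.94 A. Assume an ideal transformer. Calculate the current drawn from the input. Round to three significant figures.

I_in ≈ 0.219 A

For an ideal transformer I_in N_in = I_out N_out, so I_in = 3.94 × 260/4672 = 0.219 A.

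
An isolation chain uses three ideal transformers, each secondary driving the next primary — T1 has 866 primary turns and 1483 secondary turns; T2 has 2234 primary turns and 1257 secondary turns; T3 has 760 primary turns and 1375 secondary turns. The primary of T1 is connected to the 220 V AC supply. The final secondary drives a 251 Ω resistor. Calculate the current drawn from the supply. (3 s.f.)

I_supply ≈ 2.66 A

Secondary of T1: V = 220.00 × 1483/866 = 376.74 V.
Secondary of T2: V = 376.74 × 1257/2234 = 211.98 V.
Secondary of T3: V = 211.98 × 1375/760 = 383.52 V.
I_load = 383.52/251 = 1.5280 A, so P_out = 383.52 × 1.5280 = 586.00 W.
All ideal ⇒ P_in = P_out, so I_supply = 586.00/220 = 2.66 A.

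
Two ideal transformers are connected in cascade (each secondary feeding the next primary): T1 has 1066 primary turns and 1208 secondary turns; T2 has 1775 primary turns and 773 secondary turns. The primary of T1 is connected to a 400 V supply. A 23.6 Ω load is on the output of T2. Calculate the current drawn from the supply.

I_supply ≈ 4.13 A

After T1: V = 400.00 × 1208/1066 = 453.28 V.
After T2: V = 453.28 × 773/1775 = 197.40 V.
I_load = 197.40/23.6 = 8.3645 A, so P_out = 197.40 × 8.3645 = 1651.2 W.
All ideal ⇒ P_in = P_out, so I_supply = 1651.2/400 = 4.13 A.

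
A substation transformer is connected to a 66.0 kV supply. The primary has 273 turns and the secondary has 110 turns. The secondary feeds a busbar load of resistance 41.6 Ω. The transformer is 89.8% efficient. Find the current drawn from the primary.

V_s = 66000 × 110/273 = 26593 V.
I_s = V_s/R = 26593/41.6 = 639.26 A.
P_out = V_s I_s = 26593 × 639.26 = 1.7000×10^7 W.
P_in = P_out/η = 1.7000×10^7/0.898 = 1.8931×10^7 W.
I_p = P_in/V_p = 1.8931×10^7/66000 = 287 A.

I_p ≈ 287 A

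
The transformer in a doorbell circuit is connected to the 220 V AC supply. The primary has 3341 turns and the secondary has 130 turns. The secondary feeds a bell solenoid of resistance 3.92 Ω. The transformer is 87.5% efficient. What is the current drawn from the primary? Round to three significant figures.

I_p ≈ 0.0971 A

V_s = 220 × 130/3341 = 8.5603 V.
I_s = V_s/R = 8.5603/3.92 = 2.1838 A.
P_out = V_s I_s = 8.5603 × 2.1838 = 18.694 W.
P_in = P_out/η = 18.694/0.875 = 21.364 W.
I_p = P_in/V_p = 21.364/220 = 0.0971 A.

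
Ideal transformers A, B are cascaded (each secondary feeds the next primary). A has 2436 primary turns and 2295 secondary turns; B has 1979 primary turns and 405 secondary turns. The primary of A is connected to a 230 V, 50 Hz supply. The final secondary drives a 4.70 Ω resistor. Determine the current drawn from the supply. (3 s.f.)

I_supply ≈ 1.82 A

After A: V = 230.00 × 2295/2436 = 216.69 V.
After B: V = 216.69 × 405/1979 = 44.345 V.
I_load = 44.345/4.70 = 9.4351 A, so P_out = 44.345 × 9.4351 = 418.40 W.
All ideal ⇒ P_in = P_out, so I_supply = 418.40/230 = 1.82 A.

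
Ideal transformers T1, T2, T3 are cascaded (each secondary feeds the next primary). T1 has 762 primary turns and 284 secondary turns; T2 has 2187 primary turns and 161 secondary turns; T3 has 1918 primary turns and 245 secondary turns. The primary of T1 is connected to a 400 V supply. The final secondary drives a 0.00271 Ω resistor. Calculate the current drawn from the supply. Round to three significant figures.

Secondary of T1: V = 400.00 × 284/762 = 149.08 V.
Secondary of T2: V = 149.08 × 161/2187 = 10.975 V.
Secondary of T3: V = 10.975 × 245/1918 = 1.4019 V.
I_load = 1.4019/0.00271 = 517.31 A, so P_out = 1.4019 × 517.31 = 725.21 W.
All ideal ⇒ P_in = P_out, so I_supply = 725.21/400 = 1.81 A.

I_supply ≈ 1.81 A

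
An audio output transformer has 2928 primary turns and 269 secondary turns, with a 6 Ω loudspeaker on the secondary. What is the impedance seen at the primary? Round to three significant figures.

Z_p ≈ 711 Ω

Z_p = (N_p/N_s)² × Z_s = (2928/269)² × 6 = 711 Ω.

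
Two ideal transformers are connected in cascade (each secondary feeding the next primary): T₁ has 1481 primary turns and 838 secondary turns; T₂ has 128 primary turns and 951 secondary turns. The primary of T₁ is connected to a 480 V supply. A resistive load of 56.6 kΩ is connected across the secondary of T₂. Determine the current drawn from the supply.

Secondary of T₁: V = 480.00 × 838/1481 = 271.60 V.
Secondary of T₂: V = 271.60 × 951/128 = 2017.9 V.
I_load = 2017.9/56600 = 0.035652 A, so P_out = 2017.9 × 0.035652 = 71.942 W.
All ideal ⇒ P_in = P_out, so I_supply = 71.942/480 = 0.150 A.

I_supply ≈ 0.150 A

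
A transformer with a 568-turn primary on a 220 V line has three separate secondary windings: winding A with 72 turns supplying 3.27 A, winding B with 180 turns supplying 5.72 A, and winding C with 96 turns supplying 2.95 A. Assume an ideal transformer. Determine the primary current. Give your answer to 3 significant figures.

V_A = 220 × 72/568 = 27.887 V; V_B = 220 × 180/568 = 69.718 V; V_C = 220 × 96/568 = 37.183 V.
P_out = V_A I_A + V_B I_B + V_C I_C = 27.887×3.27 + 69.718×5.72 + 37.183×2.95 = 91.192 + 398.79 + 109.69 = 599.67 W.
Ideal ⇒ P_in = P_out, so I_p = P_out/V_p = 599.67/220 = 2.73 A.

I_p ≈ 2.73 A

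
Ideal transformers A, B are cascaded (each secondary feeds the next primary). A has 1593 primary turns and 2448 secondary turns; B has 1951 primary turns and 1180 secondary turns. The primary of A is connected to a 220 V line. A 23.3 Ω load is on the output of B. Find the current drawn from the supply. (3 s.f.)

After A: V = 220.00 × 2448/1593 = 338.08 V.
After B: V = 338.08 × 1180/1951 = 204.48 V.
I_load = 204.48/23.3 = 8.7758 A, so P_out = 204.48 × 8.7758 = 1794.4 W.
All ideal ⇒ P_in = P_out, so I_supply = 1794.4/220 = 8.16 A.

I_supply ≈ 8.16 A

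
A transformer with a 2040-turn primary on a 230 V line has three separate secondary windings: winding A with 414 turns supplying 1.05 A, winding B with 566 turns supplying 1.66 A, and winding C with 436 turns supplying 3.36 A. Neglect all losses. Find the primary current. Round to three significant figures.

V_A = 230 × 414/2040 = 46.676 V; V_B = 230 × 566/2040 = 63.814 V; V_C = 230 × 436/2040 = 49.157 V.
P_out = V_A I_A + V_B I_B + V_C I_C = 46.676×1.05 + 63.814×1.66 + 49.157×3.36 = 49.010 + 105.93 + 165.17 = 320.11 W.
Ideal ⇒ P_in = P_out, so I_p = P_out/V_p = 320.11/230 = 1.39 A.

I_p ≈ 1.39 A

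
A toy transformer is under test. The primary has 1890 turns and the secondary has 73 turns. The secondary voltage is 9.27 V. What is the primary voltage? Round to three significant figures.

V_p ≈ 240 V

V_p/V_s = N_p/N_s, so V_p = 9.27 × 1890/73 = 240 V.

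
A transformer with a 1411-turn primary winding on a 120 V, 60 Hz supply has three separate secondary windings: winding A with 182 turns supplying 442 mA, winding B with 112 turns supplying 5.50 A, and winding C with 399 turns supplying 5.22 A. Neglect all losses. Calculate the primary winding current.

I_p ≈ 1.97 A

V_A = 120 × 182/1411 = 15.478 V; V_B = 120 × 112/1411 = 9.5252 V; V_C = 120 × 399/1411 = 33.933 V.
P_out = V_A I_A + V_B I_B + V_C I_C = 15.478×0.442 + 9.5252×5.50 + 33.933×5.22 = 6.8414 + 52.388 + 177.13 = 236.36 W.
Ideal ⇒ P_in = P_out, so I_p = P_out/V_p = 236.36/120 = 1.97 A.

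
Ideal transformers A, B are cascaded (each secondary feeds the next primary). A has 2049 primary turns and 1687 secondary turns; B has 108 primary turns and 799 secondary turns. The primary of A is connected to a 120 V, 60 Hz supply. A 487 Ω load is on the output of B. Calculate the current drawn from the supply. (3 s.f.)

Secondary of A: V = 120.00 × 1687/2049 = 98.799 V.
Secondary of B: V = 98.799 × 799/108 = 730.93 V.
I_load = 730.93/487 = 1.5009 A, so P_out = 730.93 × 1.5009 = 1097.0 W.
All ideal ⇒ P_in = P_out, so I_supply = 1097.0/120 = 9.14 A.

I_supply ≈ 9.14 A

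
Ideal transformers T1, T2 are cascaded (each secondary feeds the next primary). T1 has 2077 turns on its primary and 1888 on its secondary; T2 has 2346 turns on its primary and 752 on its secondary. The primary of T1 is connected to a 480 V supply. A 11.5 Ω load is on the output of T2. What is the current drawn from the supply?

I_supply ≈ 3.54 A

After T1: V = 480.00 × 1888/2077 = 436.32 V.
After T2: V = 436.32 × 752/2346 = 139.86 V.
I_load = 139.86/11.5 = 12.162 A, so P_out = 139.86 × 12.162 = 1701.0 W.
All ideal ⇒ P_in = P_out, so I_supply = 1701.0/480 = 3.54 A.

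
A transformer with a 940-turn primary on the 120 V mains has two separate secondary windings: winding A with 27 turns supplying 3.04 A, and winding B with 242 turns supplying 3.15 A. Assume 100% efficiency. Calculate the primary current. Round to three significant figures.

I_p ≈ 0.898 A

V_A = 120 × 27/940 = 3.4468 V; V_B = 120 × 242/940 = 30.894 V.
P_out = V_A I_A + V_B I_B = 3.4468×3.04 + 30.894×3.15 = 10.478 + 97.315 = 107.79 W.
Ideal ⇒ P_in = P_out, so I_p = P_out/V_p = 107.79/120 = 0.898 A.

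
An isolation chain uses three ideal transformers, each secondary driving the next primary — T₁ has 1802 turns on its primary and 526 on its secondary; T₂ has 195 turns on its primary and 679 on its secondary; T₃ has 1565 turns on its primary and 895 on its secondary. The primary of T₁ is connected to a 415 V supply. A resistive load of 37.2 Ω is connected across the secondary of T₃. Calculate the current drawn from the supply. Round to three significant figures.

I_supply ≈ 3.77 A

Secondary of T₁: V = 415.00 × 526/1802 = 121.14 V.
Secondary of T₂: V = 121.14 × 679/195 = 421.81 V.
Secondary of T₃: V = 421.81 × 895/1565 = 241.23 V.
I_load = 241.23/37.2 = 6.4846 A, so P_out = 241.23 × 6.4846 = 1564.2 W.
All ideal ⇒ P_in = P_out, so I_supply = 1564.2/415 = 3.77 A.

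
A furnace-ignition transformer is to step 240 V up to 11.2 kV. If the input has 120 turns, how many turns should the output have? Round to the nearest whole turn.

N_out = 5600 turns

N_out/N_in = V_out/V_in, so N_out = 120 × 11200/240 = 5600.0 ≈ 5600 turns.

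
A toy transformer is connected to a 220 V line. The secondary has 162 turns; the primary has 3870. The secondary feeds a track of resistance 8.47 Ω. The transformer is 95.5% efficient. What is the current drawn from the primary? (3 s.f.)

I_p ≈ 0.0477 A

V_s = 220 × 162/3870 = 9.2093 V.
I_s = V_s/R = 9.2093/8.47 = 1.0873 A.
P_out = V_s I_s = 9.2093 × 1.0873 = 10.013 W.
P_in = P_out/η = 10.013/0.955 = 10.485 W.
I_p = P_in/V_p = 10.485/220 = 0.0477 A.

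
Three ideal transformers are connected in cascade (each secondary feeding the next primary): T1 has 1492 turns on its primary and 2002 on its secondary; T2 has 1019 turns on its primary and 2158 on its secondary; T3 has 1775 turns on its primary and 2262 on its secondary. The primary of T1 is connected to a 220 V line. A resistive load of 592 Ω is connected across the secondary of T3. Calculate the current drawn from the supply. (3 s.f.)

I_supply ≈ 4.87 A

Secondary of T1: V = 220.00 × 2002/1492 = 295.20 V.
Secondary of T2: V = 295.20 × 2158/1019 = 625.17 V.
Secondary of T3: V = 625.17 × 2262/1775 = 796.69 V.
I_load = 796.69/592 = 1.3458 A, so P_out = 796.69 × 1.3458 = 1072.2 W.
All ideal ⇒ P_in = P_out, so I_supply = 1072.2/220 = 4.87 A.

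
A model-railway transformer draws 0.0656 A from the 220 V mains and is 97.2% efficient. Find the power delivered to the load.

P_out ≈ 14.0 W

P_in = V_p I_p = 220 × 0.0656 = 14.432 W.
P_out = η P_in = 0.972 × 14.432 = 14.0 W.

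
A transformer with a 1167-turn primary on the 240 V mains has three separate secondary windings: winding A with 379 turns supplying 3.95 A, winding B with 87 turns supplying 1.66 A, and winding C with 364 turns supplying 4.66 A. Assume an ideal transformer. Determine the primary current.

V_A = 240 × 379/1167 = 77.943 V; V_B = 240 × 87/1167 = 17.892 V; V_C = 240 × 364/1167 = 74.859 V.
P_out = V_A I_A + V_B I_B + V_C I_C = 77.943×3.95 + 17.892×1.66 + 74.859×4.66 = 307.88 + 29.701 + 348.84 = 686.42 W.
Ideal ⇒ P_in = P_out, so I_p = P_out/V_p = 686.42/240 = 2.86 A.

I_p ≈ 2.86 A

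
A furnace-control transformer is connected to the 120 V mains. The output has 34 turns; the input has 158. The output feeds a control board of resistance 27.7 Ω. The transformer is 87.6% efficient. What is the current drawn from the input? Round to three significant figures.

I_in ≈ 0.229 A

V_out = 120 × 34/158 = 25.823 V.
I_out = V_out/R = 25.823/27.7 = 0.93223 A.
P_out = V_out I_out = 25.823 × 0.93223 = 24.073 W.
P_in = P_out/η = 24.073/0.876 = 27.480 W.
I_in = P_in/V_in = 27.480/120 = 0.229 A.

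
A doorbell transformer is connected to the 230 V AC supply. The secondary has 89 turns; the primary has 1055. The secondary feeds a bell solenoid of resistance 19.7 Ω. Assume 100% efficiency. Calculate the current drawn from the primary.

V_s = V_p × N_s/N_p = 230 × 89/1055 = 19.403 V.
I_s = V_s/R = 19.403/19.7 = 0.98492 A.
For an ideal transformer I_p N_p = I_s N_s, so I_p = 0.98492 × 89/1055 = 0.0831 A.

I_p ≈ 0.0831 A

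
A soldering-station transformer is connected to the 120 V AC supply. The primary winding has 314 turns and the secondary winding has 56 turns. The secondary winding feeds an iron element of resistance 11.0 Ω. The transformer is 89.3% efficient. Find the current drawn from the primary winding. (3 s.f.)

I_p ≈ 0.389 A

V_s = 120 × 56/314 = 21.401 V.
I_s = V_s/R = 21.401/11.0 = 1.9456 A.
P_out = V_s I_s = 21.401 × 1.9456 = 41.638 W.
P_in = P_out/η = 41.638/0.893 = 46.627 W.
I_p = P_in/V_p = 46.627/120 = 0.389 A.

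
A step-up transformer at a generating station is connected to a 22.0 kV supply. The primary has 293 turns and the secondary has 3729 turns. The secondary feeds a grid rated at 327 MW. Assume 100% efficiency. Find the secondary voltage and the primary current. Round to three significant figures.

V_s = V_p × N_s/N_p = 22000 × 3729/293 = 279990 V.
I_s = P/V_s = 3.27×10^8/279990 = 1167.9 A.
I_p = I_s × N_s/N_p = 1167.9 × 3729/293 = 14900 A.

V_s ≈ 280000 V, I_p ≈ 14900 A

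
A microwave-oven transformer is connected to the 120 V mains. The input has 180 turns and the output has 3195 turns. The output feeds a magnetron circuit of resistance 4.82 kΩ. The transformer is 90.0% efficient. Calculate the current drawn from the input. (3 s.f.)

I_in ≈ 8.72 A

V_out = 120 × 3195/180 = 2130.0 V.
I_out = V_out/R = 2130.0/4820 = 0.44191 A.
P_out = V_out I_out = 2130.0 × 0.44191 = 941.27 W.
P_in = P_out/η = 941.27/0.900 = 1045.9 W.
I_in = P_in/V_in = 1045.9/120 = 8.72 A.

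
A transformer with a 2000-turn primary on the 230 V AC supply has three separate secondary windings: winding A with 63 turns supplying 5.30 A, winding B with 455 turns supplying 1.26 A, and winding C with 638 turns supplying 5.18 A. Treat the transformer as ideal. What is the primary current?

V_A = 230 × 63/2000 = 7.2450 V; V_B = 230 × 455/2000 = 52.325 V; V_C = 230 × 638/2000 = 73.370 V.
P_out = V_A I_A + V_B I_B + V_C I_C = 7.2450×5.30 + 52.325×1.26 + 73.370×5.18 = 38.398 + 65.930 + 380.06 = 484.38 W.
Ideal ⇒ P_in = P_out, so I_p = P_out/V_p = 484.38/230 = 2.11 A.

I_p ≈ 2.11 A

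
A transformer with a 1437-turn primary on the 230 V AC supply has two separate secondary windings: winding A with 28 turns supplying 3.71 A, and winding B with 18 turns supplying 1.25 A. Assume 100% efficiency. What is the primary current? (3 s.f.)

I_p ≈ 0.0879 A

V_A = 230 × 28/1437 = 4.4816 V; V_B = 230 × 18/1437 = 2.8810 V.
P_out = V_A I_A + V_B I_B = 4.4816×3.71 + 2.8810×1.25 = 16.627 + 3.6013 = 20.228 W.
Ideal ⇒ P_in = P_out, so I_p = P_out/V_p = 20.228/230 = 0.0879 A.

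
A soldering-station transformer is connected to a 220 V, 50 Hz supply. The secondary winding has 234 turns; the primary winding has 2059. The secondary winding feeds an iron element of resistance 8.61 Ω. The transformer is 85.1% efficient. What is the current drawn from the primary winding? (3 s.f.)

V_s = 220 × 234/2059 = 25.002 V.
I_s = V_s/R = 25.002/8.61 = 2.9039 A.
P_out = V_s I_s = 25.002 × 2.9039 = 72.604 W.
P_in = P_out/η = 72.604/0.851 = 85.316 W.
I_p = P_in/V_p = 85.316/220 = 0.388 A.

I_p ≈ 0.388 A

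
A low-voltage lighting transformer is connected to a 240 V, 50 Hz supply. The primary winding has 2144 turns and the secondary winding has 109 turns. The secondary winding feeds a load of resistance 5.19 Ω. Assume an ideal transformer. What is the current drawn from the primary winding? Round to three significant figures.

I_p ≈ 0.120 A

V_s = V_p × N_s/N_p = 240 × 109/2144 = 12.201 V.
I_s = V_s/R = 12.201/5.19 = 2.3510 A.
For an ideal transformer I_p N_p = I_s N_s, so I_p = 2.3510 × 109/2144 = 0.120 A.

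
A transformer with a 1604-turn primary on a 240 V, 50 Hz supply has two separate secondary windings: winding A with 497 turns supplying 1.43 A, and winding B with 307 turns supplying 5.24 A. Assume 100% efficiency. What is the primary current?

I_p ≈ 1.45 A

V_A = 240 × 497/1604 = 74.364 V; V_B = 240 × 307/1604 = 45.935 V.
P_out = V_A I_A + V_B I_B = 74.364×1.43 + 45.935×5.24 = 106.34 + 240.70 = 347.04 W.
Ideal ⇒ P_in = P_out, so I_p = P_out/V_p = 347.04/240 = 1.45 A.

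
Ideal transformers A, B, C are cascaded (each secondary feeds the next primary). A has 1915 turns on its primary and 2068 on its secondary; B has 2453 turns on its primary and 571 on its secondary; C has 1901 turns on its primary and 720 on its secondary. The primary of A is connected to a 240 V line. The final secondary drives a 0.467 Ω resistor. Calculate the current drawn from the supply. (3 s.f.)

I_supply ≈ 4.66 A

Secondary of A: V = 240.00 × 2068/1915 = 259.17 V.
Secondary of B: V = 259.17 × 571/2453 = 60.330 V.
Secondary of C: V = 60.330 × 720/1901 = 22.850 V.
I_load = 22.850/0.467 = 48.929 A, so P_out = 22.850 × 48.929 = 1118.0 W.
All ideal ⇒ P_in = P_out, so I_supply = 1118.0/240 = 4.66 A.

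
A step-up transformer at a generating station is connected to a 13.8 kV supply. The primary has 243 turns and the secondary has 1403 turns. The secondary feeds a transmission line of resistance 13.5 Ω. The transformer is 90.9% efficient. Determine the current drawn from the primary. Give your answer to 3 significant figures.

I_p ≈ 37500 A

V_s = 13800 × 1403/243 = 79677 V.
I_s = V_s/R = 79677/13.5 = 5902.0 A.
P_out = V_s I_s = 79677 × 5902.0 = 4.7025×10^8 W.
P_in = P_out/η = 4.7025×10^8/0.909 = 5.1732×10^8 W.
I_p = P_in/V_p = 5.1732×10^8/13800 = 37500 A.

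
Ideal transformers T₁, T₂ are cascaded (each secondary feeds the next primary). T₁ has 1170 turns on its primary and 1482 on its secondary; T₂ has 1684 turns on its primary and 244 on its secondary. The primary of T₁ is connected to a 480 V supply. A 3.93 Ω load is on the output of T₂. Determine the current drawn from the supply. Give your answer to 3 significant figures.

Secondary of T₁: V = 480.00 × 1482/1170 = 608.00 V.
Secondary of T₂: V = 608.00 × 244/1684 = 88.095 V.
I_load = 88.095/3.93 = 22.416 A, so P_out = 88.095 × 22.416 = 1974.7 W.
All ideal ⇒ P_in = P_out, so I_supply = 1974.7/480 = 4.11 A.

I_supply ≈ 4.11 A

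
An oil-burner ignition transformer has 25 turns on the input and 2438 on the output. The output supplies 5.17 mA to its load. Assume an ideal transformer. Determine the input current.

For an ideal transformer I_in/I_out = N_out/N_in, so I_in = 0.00517 × 2438/25 = 0.504 A.

I_in ≈ 0.504 A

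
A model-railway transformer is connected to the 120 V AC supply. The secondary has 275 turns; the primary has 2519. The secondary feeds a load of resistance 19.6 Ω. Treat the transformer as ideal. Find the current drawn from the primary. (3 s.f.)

V_s = V_p × N_s/N_p = 120 × 275/2519 = 13.100 V.
I_s = V_s/R = 13.100/19.6 = 0.66839 A.
For an ideal transformer I_p N_p = I_s N_s, so I_p = 0.66839 × 275/2519 = 0.0730 A.

I_p ≈ 0.0730 A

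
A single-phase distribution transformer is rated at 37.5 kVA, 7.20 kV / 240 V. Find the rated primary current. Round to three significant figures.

I_p ≈ 5.21 A

I_p = S/V_p = 37500/7200 = 5.21 A.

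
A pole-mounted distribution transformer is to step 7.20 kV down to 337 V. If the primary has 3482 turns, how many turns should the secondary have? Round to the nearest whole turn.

N_s = 163 turns

N_s/N_p = V_s/V_p, so N_s = 3482 × 337/7200 = 163.0 ≈ 163 turns.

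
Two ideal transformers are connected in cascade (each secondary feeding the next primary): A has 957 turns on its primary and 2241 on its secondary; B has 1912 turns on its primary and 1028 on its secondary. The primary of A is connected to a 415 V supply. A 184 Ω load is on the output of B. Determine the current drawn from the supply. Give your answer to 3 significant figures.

I_supply ≈ 3.58 A

Secondary of A: V = 415.00 × 2241/957 = 971.80 V.
Secondary of B: V = 971.80 × 1028/1912 = 522.50 V.
I_load = 522.50/184 = 2.8397 A, so P_out = 522.50 × 2.8397 = 1483.7 W.
All ideal ⇒ P_in = P_out, so I_supply = 1483.7/415 = 3.58 A.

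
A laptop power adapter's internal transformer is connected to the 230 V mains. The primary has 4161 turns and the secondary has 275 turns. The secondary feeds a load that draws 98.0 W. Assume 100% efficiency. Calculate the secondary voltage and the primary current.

V_s ≈ 15.2 V, I_p ≈ 0.426 A

V_s = V_p × N_s/N_p = 230 × 275/4161 = 15.201 V.
I_s = P/V_s = 98.0/15.201 = 6.4471 A.
I_p = I_s × N_s/N_p = 6.4471 × 275/4161 = 0.426 A.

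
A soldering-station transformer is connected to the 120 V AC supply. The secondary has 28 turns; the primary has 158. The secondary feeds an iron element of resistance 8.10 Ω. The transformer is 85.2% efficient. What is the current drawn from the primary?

I_p ≈ 0.546 A

V_s = 120 × 28/158 = 21.266 V.
I_s = V_s/R = 21.266/8.10 = 2.6254 A.
P_out = V_s I_s = 21.266 × 2.6254 = 55.832 W.
P_in = P_out/η = 55.832/0.852 = 65.530 W.
I_p = P_in/V_p = 65.530/120 = 0.546 A.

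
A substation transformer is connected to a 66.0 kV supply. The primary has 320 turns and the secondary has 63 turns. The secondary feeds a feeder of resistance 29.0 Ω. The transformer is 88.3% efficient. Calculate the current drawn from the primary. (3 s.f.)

I_p ≈ 99.9 A

V_s = 66000 × 63/320 = 12994 V.
I_s = V_s/R = 12994/29.0 = 448.06 A.
P_out = V_s I_s = 12994 × 448.06 = 5.8220×10^6 W.
P_in = P_out/η = 5.8220×10^6/0.883 = 6.5934×10^6 W.
I_p = P_in/V_p = 6.5934×10^6/66000 = 99.9 A.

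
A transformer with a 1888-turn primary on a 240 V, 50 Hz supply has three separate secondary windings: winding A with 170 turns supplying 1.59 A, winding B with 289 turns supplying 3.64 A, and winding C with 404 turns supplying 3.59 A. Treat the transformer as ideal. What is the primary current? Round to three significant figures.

I_p ≈ 1.47 A

V_A = 240 × 170/1888 = 21.610 V; V_B = 240 × 289/1888 = 36.737 V; V_C = 240 × 404/1888 = 51.356 V.
P_out = V_A I_A + V_B I_B + V_C I_C = 21.610×1.59 + 36.737×3.64 + 51.356×3.59 = 34.360 + 133.72 + 184.37 = 352.45 W.
Ideal ⇒ P_in = P_out, so I_p = P_out/V_p = 352.45/240 = 1.47 A.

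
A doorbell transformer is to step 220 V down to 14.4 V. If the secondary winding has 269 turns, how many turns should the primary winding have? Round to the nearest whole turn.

N_p = 4110 turns

N_p/N_s = V_p/V_s, so N_p = 269 × 220/14.4 = 4109.7 ≈ 4110 turns.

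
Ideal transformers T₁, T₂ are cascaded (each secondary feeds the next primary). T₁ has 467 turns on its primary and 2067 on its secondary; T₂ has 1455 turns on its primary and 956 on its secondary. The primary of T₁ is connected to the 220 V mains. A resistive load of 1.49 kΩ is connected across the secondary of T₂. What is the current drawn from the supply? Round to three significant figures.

I_supply ≈ 1.25 A

Secondary of T₁: V = 220.00 × 2067/467 = 973.75 V.
Secondary of T₂: V = 973.75 × 956/1455 = 639.80 V.
I_load = 639.80/1490 = 0.42939 A, so P_out = 639.80 × 0.42939 = 274.72 W.
All ideal ⇒ P_in = P_out, so I_supply = 274.72/220 = 1.25 A.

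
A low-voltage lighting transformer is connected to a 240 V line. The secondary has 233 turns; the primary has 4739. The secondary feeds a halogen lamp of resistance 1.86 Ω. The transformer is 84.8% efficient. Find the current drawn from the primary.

V_s = 240 × 233/4739 = 11.800 V.
I_s = V_s/R = 11.800/1.86 = 6.3441 A.
P_out = V_s I_s = 11.800 × 6.3441 = 74.860 W.
P_in = P_out/η = 74.860/0.848 = 88.278 W.
I_p = P_in/V_p = 88.278/240 = 0.368 A.

I_p ≈ 0.368 A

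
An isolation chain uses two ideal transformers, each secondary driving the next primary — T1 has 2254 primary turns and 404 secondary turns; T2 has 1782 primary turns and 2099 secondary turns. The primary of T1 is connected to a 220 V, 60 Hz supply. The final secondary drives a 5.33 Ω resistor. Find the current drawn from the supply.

After T1: V = 220.00 × 404/2254 = 39.432 V.
After T2: V = 39.432 × 2099/1782 = 46.447 V.
I_load = 46.447/5.33 = 8.7142 A, so P_out = 46.447 × 8.7142 = 404.75 W.
All ideal ⇒ P_in = P_out, so I_supply = 404.75/220 = 1.84 A.

I_supply ≈ 1.84 A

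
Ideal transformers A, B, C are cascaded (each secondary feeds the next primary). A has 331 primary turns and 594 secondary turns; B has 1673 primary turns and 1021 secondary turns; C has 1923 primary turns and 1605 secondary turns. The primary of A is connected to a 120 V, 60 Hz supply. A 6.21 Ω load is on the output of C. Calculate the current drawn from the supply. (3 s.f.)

I_supply ≈ 16.1 A

Secondary of A: V = 120.00 × 594/331 = 215.35 V.
Secondary of B: V = 215.35 × 1021/1673 = 131.42 V.
Secondary of C: V = 131.42 × 1605/1923 = 109.69 V.
I_load = 109.69/6.21 = 17.663 A, so P_out = 109.69 × 17.663 = 1937.5 W.
All ideal ⇒ P_in = P_out, so I_supply = 1937.5/120 = 16.1 A.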